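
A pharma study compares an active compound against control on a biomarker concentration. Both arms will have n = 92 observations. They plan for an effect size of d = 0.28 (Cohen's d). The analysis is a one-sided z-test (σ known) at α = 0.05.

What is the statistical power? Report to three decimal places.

Noncentrality parameter: δ = d·√(n/2) = 0.28 × √(92/2) = 1.8991
Critical value for a one-sided test at α = 0.05: z_α = 1.645.
Power = Φ(δ − 1.645) = Φ(0.254) = 0.6003.

Power ≈ 0.600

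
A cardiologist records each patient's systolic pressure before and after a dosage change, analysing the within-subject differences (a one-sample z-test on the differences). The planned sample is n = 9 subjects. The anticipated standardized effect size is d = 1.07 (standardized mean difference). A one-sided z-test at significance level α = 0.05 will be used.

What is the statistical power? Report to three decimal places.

Noncentrality parameter: δ = d·√n = 1.07 × √9 = 3.2100
One-sided α = 0.05 → critical value z_{0.05} = 1.645.
Power = Φ(δ − 1.645) = Φ(1.565) = 0.9412.

Power ≈ 0.941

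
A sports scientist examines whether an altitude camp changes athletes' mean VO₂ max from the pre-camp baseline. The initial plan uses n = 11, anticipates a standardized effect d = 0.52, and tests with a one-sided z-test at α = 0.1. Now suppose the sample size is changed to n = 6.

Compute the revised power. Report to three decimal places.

With n = 6: δ = d·√n = 0.52 × √6 = 1.2737. Critical value z_{0.1} = 1.282.
Revised power = Φ(δ − 1.282) = Φ(-0.008) = 0.4969.

Power ≈ 0.497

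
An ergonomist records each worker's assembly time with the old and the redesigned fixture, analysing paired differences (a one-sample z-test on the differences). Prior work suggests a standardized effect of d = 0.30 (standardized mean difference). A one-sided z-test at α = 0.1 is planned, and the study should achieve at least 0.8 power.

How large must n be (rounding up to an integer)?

n = 51

Set Φ(δ − 1.282) = 0.8; then δ − 1.282 = Φ⁻¹(0.8) = 0.842, giving δ = 2.123.
δ = d·√n ⇒ n = (δ/d)² = (2.123 / 0.30)² = 50.09.
Round up to the next whole unit.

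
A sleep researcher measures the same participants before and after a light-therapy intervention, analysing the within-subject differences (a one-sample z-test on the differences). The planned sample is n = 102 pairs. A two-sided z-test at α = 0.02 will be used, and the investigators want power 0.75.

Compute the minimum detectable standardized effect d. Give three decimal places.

Required noncentrality: δ = z_{0.01} + z_{0.25} = 2.326 + 0.674 = 3.001.
(Lower-tail contribution to power is negligible for δ > 0.)
δ = d·√n ⇒ d = δ/√n = 3.001/√102 = 0.2971.

d ≈ 0.297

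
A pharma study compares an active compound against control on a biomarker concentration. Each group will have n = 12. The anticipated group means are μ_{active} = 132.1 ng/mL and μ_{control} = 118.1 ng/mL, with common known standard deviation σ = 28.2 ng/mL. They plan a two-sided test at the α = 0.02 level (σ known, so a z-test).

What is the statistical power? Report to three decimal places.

Standardized effect: d = |μ_{active} − μ_{control}| / σ = |132.1 − 118.1| / 28.2 = 0.4965
Noncentrality parameter: δ = d·√(n/2) = 0.4965 × √(12/2) = 1.2161
Critical value for a two-sided test at α = 0.02: z_{α/2} = 2.326.
Power = Φ(δ − 2.326) + Φ(−δ − 2.326) = Φ(-1.110) + Φ(-3.542) = 0.1334 + 0.0002 = 0.1336.

Power ≈ 0.134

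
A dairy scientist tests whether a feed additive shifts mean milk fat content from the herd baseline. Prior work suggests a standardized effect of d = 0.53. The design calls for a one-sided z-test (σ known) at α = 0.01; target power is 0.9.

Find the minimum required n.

For power 0.9 need Φ(δ − z_{0.01}) = 0.9, so δ = z_{0.01} + z_{0.10} = 2.326 + 1.282 = 3.608.
δ = d·√n ⇒ n = (δ/d)² = (3.608 / 0.53)² = 46.34.
Rounding up, n = 47.

n = 47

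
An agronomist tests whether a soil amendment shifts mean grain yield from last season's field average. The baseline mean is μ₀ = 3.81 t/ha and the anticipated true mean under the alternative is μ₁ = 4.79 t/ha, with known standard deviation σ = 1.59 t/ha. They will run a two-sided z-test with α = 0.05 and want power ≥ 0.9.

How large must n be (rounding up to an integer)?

n = 28

Standardized effect: d = |μ₁ − μ₀| / σ = |4.79 − 3.81| / 1.59 = 0.6164
For power 0.9 need Φ(δ − z_{0.025}) = 0.9, so δ = z_{0.025} + z_{0.10} = 1.960 + 1.282 = 3.242.
(Ignoring the negligible lower-tail rejection probability gives the usual closed-form inversion.)
δ = d·√n ⇒ n = (δ/d)² = (3.242 / 0.6164)² = 27.66.
Rounding up, n = 28.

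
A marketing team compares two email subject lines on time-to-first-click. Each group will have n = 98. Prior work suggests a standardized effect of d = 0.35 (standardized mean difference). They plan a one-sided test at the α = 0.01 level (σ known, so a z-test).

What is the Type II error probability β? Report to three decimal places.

Noncentrality parameter: λ = d·√(n/2) = 0.35 × √(98/2) = 2.4500
Critical value for a one-sided test at α = 0.01: z_α = 2.326.
Power = Φ(λ − 2.326) = Φ(0.124) = 0.5492.
Type II error: β = 1 − power = 1 − 0.5492 = 0.4508.

β ≈ 0.451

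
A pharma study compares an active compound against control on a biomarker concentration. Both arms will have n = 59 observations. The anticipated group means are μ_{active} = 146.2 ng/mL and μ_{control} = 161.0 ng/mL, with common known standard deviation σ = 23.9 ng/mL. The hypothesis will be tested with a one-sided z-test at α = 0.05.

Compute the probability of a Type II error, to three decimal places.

Standardized effect: d = |μ_{active} − μ_{control}| / σ = |146.2 − 161.0| / 23.9 = 0.6192
Noncentrality parameter: δ = d·√(n/2) = 0.6192 × √(59/2) = 3.3634
One-sided α = 0.05 → critical value z_{0.05} = 1.645.
Power = Φ(δ − 1.645) = Φ(1.719) = 0.9571.
Type II error: β = 1 − power = 1 − 0.9571 = 0.0429.

β ≈ 0.043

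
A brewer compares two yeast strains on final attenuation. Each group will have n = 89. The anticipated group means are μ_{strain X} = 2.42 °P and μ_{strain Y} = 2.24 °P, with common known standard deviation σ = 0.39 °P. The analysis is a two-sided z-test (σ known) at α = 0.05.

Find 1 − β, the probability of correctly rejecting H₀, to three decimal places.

Standardized effect: d = |μ_{strain X} − μ_{strain Y}| / σ = |2.42 − 2.24| / 0.39 = 0.4615
Noncentrality parameter: δ = d·√(n/2) = 0.4615 × √(89/2) = 3.0788
Critical value for a two-sided test at α = 0.05: z_{α/2} = 1.960.
Power = Φ(δ − 1.960) + Φ(−δ − 1.960) = Φ(1.119) + Φ(-5.039) = 0.8684 + 0.0000 = 0.8684.

Power ≈ 0.868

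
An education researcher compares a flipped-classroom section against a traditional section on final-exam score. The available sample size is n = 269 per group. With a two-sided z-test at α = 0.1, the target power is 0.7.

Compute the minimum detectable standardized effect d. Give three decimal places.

Need Φ(δ − 1.645) = 0.7, so δ = 1.645 + 0.524 = 2.169.
(Lower-tail contribution to power is negligible for δ > 0.)
δ = d·√(n/2) ⇒ d = δ/√(n/2) = 2.169/√(269/2) = 0.1870.

d ≈ 0.187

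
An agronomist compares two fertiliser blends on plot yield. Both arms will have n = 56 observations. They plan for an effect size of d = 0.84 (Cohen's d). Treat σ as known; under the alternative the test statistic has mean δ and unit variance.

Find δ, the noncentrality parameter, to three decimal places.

The noncentrality parameter scales effect size by the design's sample-size factor: δ = d·√(n/2) = 0.84 × √(56/2) = 4.4449

δ ≈ 4.445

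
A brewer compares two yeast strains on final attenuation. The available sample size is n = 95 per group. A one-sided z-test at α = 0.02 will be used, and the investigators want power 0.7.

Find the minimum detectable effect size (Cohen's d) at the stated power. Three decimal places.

Need Φ(δ − 2.054) = 0.7, so δ = 2.054 + 0.524 = 2.578.
δ = d·√(n/2) ⇒ d = δ/√(n/2) = 2.578/√(95/2) = 0.3741.

d ≈ 0.374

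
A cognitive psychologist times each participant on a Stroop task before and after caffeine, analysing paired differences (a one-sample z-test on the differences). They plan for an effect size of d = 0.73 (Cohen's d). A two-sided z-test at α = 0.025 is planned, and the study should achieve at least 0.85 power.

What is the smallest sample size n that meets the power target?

For power 0.85 need Φ(δ − z_{0.0125}) = 0.85, so δ = z_{0.0125} + z_{0.15} = 2.241 + 1.036 = 3.278.
(For δ > 0 the lower-tail rejection region contributes negligibly to power, so the one-term inversion is standard.)
δ = d·√n ⇒ n = (δ/d)² = (3.278 / 0.73)² = 20.16.
Round up to the next whole unit.

n = 21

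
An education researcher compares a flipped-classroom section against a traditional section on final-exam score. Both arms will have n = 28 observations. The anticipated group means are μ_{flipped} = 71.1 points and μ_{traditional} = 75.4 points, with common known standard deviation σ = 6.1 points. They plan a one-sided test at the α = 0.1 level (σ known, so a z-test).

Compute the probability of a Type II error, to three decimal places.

Standardized effect: d = |μ_{flipped} − μ_{traditional}| / σ = |71.1 − 75.4| / 6.1 = 0.7049
Noncentrality parameter: δ = d·√(n/2) = 0.7049 × √(28/2) = 2.6376
Critical value for a one-sided test at α = 0.1: z_α = 1.282.
Power = P(Z > 1.282 − δ) = Φ(1.356) = 0.9125.
Type II error: β = 1 − power = 1 − 0.9125 = 0.0875.

β ≈ 0.088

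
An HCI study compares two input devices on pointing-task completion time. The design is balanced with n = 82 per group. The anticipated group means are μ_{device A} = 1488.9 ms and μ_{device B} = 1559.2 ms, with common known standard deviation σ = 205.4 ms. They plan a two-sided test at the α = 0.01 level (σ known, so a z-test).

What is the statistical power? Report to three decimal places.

Standardized effect: d = |μ_{device A} − μ_{device B}| / σ = |1488.9 − 1559.2| / 205.4 = 0.3423
Noncentrality parameter: δ = d·√(n/2) = 0.3423 × √(82/2) = 2.1915
Two-sided α = 0.01 → critical value z_{0.005} = 2.576.
Power = Φ(δ − 2.576) + Φ(−δ − 2.576) = Φ(-0.384) + Φ(-4.767) = 0.3504 + 0.0000 = 0.3504.

Power ≈ 0.350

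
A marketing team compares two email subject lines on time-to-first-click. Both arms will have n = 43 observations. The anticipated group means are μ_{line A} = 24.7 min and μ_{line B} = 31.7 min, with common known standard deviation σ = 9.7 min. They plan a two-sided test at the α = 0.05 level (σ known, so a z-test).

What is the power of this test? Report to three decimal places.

Power ≈ 0.917

Standardized effect: d = |μ_{line A} − μ_{line B}| / σ = |24.7 − 31.7| / 9.7 = 0.7216
Noncentrality parameter: δ = d·√(n/2) = 0.7216 × √(43/2) = 3.3462
Two-sided α = 0.05 → critical value z_{0.025} = 1.960.
Power = Φ(δ − 1.960) + Φ(−δ − 1.960) = Φ(1.386) + Φ(-5.306) = 0.9172 + 0.0000 = 0.9172.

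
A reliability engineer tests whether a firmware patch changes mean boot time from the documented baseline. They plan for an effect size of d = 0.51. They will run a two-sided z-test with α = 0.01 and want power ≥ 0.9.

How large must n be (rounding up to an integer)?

n = 58

For power 0.9 need Φ(δ − z_{0.005}) = 0.9, so δ = z_{0.005} + z_{0.10} = 2.576 + 1.282 = 3.857.
(For δ > 0 the lower-tail rejection region contributes negligibly to power, so the one-term inversion is standard.)
δ = d·√n ⇒ n = (δ/d)² = (3.857 / 0.51)² = 57.21.
Round up to the next whole unit.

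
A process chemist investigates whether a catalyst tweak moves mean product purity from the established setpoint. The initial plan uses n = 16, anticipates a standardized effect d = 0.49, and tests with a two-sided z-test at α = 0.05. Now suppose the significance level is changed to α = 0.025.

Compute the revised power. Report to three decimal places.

δ = d·√n = 0.49 × √16 = 1.9600 (unchanged). New critical value: z_{0.0125} = 2.241.
Revised power = Φ(δ − 2.241) + Φ(−δ − 2.241) = Φ(-0.281) + Φ(-4.201) = 0.3892 + 0.0000 = 0.3892.

Power ≈ 0.389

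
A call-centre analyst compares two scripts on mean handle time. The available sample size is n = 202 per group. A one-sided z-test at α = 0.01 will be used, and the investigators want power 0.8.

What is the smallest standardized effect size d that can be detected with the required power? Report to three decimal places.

Need Φ(δ − 2.326) = 0.8, so δ = 2.326 + 0.842 = 3.168.
δ = d·√(n/2) ⇒ d = δ/√(n/2) = 3.168/√(202/2) = 0.3152.

d ≈ 0.315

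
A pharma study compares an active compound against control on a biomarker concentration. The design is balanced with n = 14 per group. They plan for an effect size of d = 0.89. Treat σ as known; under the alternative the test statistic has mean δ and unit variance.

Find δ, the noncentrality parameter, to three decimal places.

δ ≈ 2.355

The noncentrality parameter scales effect size by the design's sample-size factor: δ = d·√(n/2) = 0.89 × √(14/2) = 2.3547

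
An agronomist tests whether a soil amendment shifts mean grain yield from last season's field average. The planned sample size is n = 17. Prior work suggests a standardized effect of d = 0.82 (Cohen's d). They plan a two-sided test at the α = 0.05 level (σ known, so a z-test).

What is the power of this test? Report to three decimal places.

Power ≈ 0.922

Noncentrality parameter: δ = d·√n = 0.82 × √17 = 3.3809
Two-sided α = 0.05 → critical value z_{0.025} = 1.960.
Power = Φ(δ − 1.960) + Φ(−δ − 1.960) = Φ(1.421) + Φ(-5.341) = 0.9223 + 0.0000 = 0.9223.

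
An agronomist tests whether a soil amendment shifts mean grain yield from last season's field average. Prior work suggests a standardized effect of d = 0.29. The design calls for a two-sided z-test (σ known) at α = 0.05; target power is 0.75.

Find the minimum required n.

Set Φ(δ − 1.960) = 0.75; then δ − 1.960 = Φ⁻¹(0.75) = 0.674, giving δ = 2.634.
(The Φ(−δ − z_{α/2}) term is vanishingly small for δ > 0 and is dropped in the standard sample-size formula.)
δ = d·√n ⇒ n = (δ/d)² = (2.634 / 0.29)² = 82.52.
Rounding up, n = 83.

n = 83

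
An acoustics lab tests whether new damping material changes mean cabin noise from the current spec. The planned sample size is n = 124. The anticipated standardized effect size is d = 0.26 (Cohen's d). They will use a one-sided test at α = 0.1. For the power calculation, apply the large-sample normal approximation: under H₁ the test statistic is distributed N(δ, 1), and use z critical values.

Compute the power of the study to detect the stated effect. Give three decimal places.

Power ≈ 0.947

Noncentrality parameter: λ = d·√n = 0.26 × √124 = 2.8952
One-sided α = 0.1 → critical value z_{0.1} = 1.282.
Power = Φ(λ − 1.282) = Φ(1.614) = 0.9467.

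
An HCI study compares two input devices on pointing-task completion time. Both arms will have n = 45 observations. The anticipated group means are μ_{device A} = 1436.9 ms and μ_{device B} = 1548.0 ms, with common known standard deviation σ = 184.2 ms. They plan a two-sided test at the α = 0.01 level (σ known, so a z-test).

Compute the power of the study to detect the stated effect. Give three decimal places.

Standardized effect: d = |μ_{device A} − μ_{device B}| / σ = |1436.9 − 1548.0| / 184.2 = 0.6031
Noncentrality parameter: δ = d·√(n/2) = 0.6031 × √(45/2) = 2.8610
Critical value for a two-sided test at α = 0.01: z_{α/2} = 2.576.
Power = Φ(δ − 2.576) + Φ(−δ − 2.576) = Φ(0.285) + Φ(-5.437) = 0.6122 + 0.0000 = 0.6122.

Power ≈ 0.612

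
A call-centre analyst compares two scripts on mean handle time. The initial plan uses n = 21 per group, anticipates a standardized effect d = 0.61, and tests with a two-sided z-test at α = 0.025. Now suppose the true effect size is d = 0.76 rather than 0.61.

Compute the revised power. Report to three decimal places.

With d = 0.76: δ = d·√(n/2) = 0.76 × √(21/2) = 2.4627. Critical value z_{0.0125} = 2.241.
Revised power = Φ(δ − 2.241) + Φ(−δ − 2.241) = Φ(0.221) + Φ(-4.704) = 0.5876 + 0.0000 = 0.5876.

Power ≈ 0.588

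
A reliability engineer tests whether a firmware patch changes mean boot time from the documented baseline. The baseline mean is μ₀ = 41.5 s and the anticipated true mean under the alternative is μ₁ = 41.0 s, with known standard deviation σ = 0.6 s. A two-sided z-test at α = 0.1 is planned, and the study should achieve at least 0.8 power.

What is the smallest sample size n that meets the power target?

n = 9

Standardized effect: d = |μ₁ − μ₀| / σ = |41.0 − 41.5| / 0.6 = 0.8333
Set Φ(δ − 1.645) = 0.8; then δ − 1.645 = Φ⁻¹(0.8) = 0.842, giving δ = 2.486.
(The Φ(−δ − z_{α/2}) term is vanishingly small for δ > 0 and is dropped in the standard sample-size formula.)
δ = d·√n ⇒ n = (δ/d)² = (2.486 / 0.8333)² = 8.90.
Round up to the next whole unit.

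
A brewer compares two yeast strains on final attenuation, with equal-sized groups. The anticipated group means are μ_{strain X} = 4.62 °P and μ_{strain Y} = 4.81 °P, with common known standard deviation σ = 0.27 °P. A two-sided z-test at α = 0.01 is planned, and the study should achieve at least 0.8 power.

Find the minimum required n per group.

Standardized effect: d = |μ_{strain X} − μ_{strain Y}| / σ = |4.62 − 4.81| / 0.27 = 0.7037
Set Φ(δ − 2.576) = 0.8; then δ − 2.576 = Φ⁻¹(0.8) = 0.842, giving δ = 3.417.
(For δ > 0 the lower-tail rejection region contributes negligibly to power, so the one-term inversion is standard.)
δ = d·√(n/2) ⇒ n = 2(δ/d)² = 2 × (3.417 / 0.7037)² = 47.17.
Round up to the next whole unit.

n = 48 per group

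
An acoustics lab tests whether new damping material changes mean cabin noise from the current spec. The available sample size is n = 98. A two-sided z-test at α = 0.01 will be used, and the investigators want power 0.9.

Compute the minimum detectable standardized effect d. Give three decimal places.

Required noncentrality: δ = z_{0.005} + z_{0.10} = 2.576 + 1.282 = 3.857.
(Lower-tail contribution to power is negligible for δ > 0.)
δ = d·√n ⇒ d = δ/√n = 3.857/√98 = 0.3897.

d ≈ 0.390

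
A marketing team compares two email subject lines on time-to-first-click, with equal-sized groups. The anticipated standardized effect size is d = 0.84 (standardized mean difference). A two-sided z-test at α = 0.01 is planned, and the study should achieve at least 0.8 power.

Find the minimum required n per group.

Set Φ(δ − 2.576) = 0.8; then δ − 2.576 = Φ⁻¹(0.8) = 0.842, giving δ = 3.417.
(The Φ(−δ − z_{α/2}) term is vanishingly small for δ > 0 and is dropped in the standard sample-size formula.)
δ = d·√(n/2) ⇒ n = 2(δ/d)² = 2 × (3.417 / 0.84)² = 33.10.
Rounding up, n = 34 per group.

n = 34 per group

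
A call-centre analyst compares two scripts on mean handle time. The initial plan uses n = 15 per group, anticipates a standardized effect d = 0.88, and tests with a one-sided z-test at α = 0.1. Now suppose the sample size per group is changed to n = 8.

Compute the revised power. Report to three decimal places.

With n = 8 per group: δ = d·√(n/2) = 0.88 × √(8/2) = 1.7600. Critical value z_{0.1} = 1.282.
Revised power = Φ(δ − 1.282) = Φ(0.478) = 0.6838.

Power ≈ 0.684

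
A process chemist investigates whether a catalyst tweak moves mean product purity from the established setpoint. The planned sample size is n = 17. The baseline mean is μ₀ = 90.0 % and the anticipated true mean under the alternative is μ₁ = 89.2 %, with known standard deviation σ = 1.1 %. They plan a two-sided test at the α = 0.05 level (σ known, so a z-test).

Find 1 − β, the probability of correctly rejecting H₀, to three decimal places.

Standardized effect: d = |μ₁ − μ₀| / σ = |89.2 − 90.0| / 1.1 = 0.7273
Noncentrality parameter: δ = d·√n = 0.7273 × √17 = 2.9986
Critical value for a two-sided test at α = 0.05: z_{α/2} = 1.960.
Power = Φ(δ − 1.960) + Φ(−δ − 1.960) = Φ(1.039) + Φ(-4.959) = 0.8505 + 0.0000 = 0.8505.

Power ≈ 0.851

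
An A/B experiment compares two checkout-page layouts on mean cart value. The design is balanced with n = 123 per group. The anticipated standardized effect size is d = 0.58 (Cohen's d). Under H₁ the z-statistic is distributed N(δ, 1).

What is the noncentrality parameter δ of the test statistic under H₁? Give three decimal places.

δ = d·√(n/2) = 0.58 × √(123/2) = 4.5485

δ ≈ 4.548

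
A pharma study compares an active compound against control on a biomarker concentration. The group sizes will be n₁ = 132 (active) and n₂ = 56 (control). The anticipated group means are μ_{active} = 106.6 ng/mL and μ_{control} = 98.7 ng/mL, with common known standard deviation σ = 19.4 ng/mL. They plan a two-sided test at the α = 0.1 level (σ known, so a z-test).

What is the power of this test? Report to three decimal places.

Power ≈ 0.818

Standardized effect: d = |μ_{active} − μ_{control}| / σ = |106.6 − 98.7| / 19.4 = 0.4072
Noncentrality parameter: δ = d / √(1/n₁ + 1/n₂) = 0.4072 / √(1/132 + 1/56) = 2.5535
Critical value for a two-sided test at α = 0.1: z_{α/2} = 1.645.
Power = Φ(δ − 1.645) + Φ(−δ − 1.645) = Φ(0.909) + Φ(-4.198) = 0.8182 + 0.0000 = 0.8182.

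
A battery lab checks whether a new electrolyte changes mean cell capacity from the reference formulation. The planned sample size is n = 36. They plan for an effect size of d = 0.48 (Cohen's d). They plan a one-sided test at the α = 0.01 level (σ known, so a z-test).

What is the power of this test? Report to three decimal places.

Noncentrality parameter: δ = d·√n = 0.48 × √36 = 2.8800
One-sided α = 0.01 → critical value z_{0.01} = 2.326.
Power = P(Z > 2.326 − δ) = Φ(0.554) = 0.7101.

Power ≈ 0.710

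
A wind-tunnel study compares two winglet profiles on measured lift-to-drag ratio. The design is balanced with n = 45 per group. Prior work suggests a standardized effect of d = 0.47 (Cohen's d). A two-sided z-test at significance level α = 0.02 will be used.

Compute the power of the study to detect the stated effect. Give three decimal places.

Noncentrality parameter: δ = d·√(n/2) = 0.47 × √(45/2) = 2.2294
Critical value for a two-sided test at α = 0.02: z_{α/2} = 2.326.
Power = Φ(δ − 2.326) + Φ(−δ − 2.326) = Φ(-0.097) + Φ(-4.556) = 0.4614 + 0.0000 = 0.4614.

Power ≈ 0.461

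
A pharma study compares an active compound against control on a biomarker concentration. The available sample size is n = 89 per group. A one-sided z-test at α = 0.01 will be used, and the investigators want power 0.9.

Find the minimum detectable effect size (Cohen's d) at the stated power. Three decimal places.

Required noncentrality: δ = z_{0.01} + z_{0.10} = 2.326 + 1.282 = 3.608.
δ = d·√(n/2) ⇒ d = δ/√(n/2) = 3.608/√(89/2) = 0.5408.

d ≈ 0.541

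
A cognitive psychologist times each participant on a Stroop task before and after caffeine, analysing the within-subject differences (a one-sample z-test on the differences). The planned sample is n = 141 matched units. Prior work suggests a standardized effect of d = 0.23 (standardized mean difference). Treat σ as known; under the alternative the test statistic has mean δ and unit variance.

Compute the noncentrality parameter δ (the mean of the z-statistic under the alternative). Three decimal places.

The noncentrality parameter scales effect size by the design's sample-size factor: δ = d·√n = 0.23 × √141 = 2.7311

δ ≈ 2.731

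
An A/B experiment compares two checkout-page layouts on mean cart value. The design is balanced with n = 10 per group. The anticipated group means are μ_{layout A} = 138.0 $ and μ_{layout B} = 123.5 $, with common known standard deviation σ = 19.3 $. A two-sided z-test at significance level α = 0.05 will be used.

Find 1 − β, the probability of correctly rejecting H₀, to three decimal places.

Standardized effect: d = |μ_{layout A} − μ_{layout B}| / σ = |138.0 − 123.5| / 19.3 = 0.7513
Noncentrality parameter: λ = d·√(n/2) = 0.7513 × √(10/2) = 1.6799
Two-sided α = 0.05 → critical value z_{0.025} = 1.960.
Power = Φ(λ − 1.960) + Φ(−λ − 1.960) = Φ(-0.280) + Φ(-3.640) = 0.3897 + 0.0001 = 0.3899.

Power ≈ 0.390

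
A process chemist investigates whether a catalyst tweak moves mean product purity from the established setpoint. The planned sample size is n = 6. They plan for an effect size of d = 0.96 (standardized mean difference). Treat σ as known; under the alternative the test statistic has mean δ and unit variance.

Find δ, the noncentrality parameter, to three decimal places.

δ ≈ 2.352

δ = d·√n = 0.96 × √6 = 2.3515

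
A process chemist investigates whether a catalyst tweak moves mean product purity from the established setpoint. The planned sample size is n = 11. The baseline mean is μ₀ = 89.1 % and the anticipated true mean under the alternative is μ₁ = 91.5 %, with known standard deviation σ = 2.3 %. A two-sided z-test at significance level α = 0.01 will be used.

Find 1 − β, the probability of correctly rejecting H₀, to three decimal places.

Power ≈ 0.812

Standardized effect: d = |μ₁ − μ₀| / σ = |91.5 − 89.1| / 2.3 = 1.0435
Noncentrality parameter: δ = d·√n = 1.0435 × √11 = 3.4608
Two-sided α = 0.01 → critical value z_{0.005} = 2.576.
Power = Φ(δ − 2.576) + Φ(−δ − 2.576) = Φ(0.885) + Φ(-6.037) = 0.8119 + 0.0000 = 0.8119.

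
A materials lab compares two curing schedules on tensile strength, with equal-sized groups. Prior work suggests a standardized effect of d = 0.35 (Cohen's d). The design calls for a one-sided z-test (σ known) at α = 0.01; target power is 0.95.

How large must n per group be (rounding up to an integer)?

n = 258 per group

For power 0.95 need Φ(δ − z_{0.01}) = 0.95, so δ = z_{0.01} + z_{0.05} = 2.326 + 1.645 = 3.971.
δ = d·√(n/2) ⇒ n = 2(δ/d)² = 2 × (3.971 / 0.35)² = 257.48.
Rounding up, n = 258 per group.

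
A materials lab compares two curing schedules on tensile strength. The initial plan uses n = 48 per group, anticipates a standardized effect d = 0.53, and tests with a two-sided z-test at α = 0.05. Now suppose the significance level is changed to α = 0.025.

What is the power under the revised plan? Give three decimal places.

δ = d·√(n/2) = 0.53 × √(48/2) = 2.5965 (unchanged). New critical value: z_{0.0125} = 2.241.
Revised power = Φ(δ − 2.241) + Φ(−δ − 2.241) = Φ(0.355) + Φ(-4.838) = 0.6387 + 0.0000 = 0.6387.

Power ≈ 0.639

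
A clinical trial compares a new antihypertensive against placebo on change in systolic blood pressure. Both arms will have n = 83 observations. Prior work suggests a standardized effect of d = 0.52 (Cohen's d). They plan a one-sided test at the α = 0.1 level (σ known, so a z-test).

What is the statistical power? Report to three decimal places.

Power ≈ 0.981

Noncentrality parameter: δ = d·√(n/2) = 0.52 × √(83/2) = 3.3499
Critical value for a one-sided test at α = 0.1: z_α = 1.282.
Power = P(Z > 1.282 − δ) = Φ(2.068) = 0.9807.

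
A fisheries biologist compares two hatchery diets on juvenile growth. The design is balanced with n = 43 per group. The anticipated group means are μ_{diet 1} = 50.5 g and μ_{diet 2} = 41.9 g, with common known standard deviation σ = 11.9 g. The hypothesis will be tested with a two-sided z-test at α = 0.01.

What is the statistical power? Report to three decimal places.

Standardized effect: d = |μ_{diet 1} − μ_{diet 2}| / σ = |50.5 − 41.9| / 11.9 = 0.7227
Noncentrality parameter: δ = d·√(n/2) = 0.7227 × √(43/2) = 3.3510
Two-sided α = 0.01 → critical value z_{0.005} = 2.576.
Power = Φ(δ − 2.576) + Φ(−δ − 2.576) = Φ(0.775) + Φ(-5.927) = 0.7809 + 0.0000 = 0.7809.

Power ≈ 0.781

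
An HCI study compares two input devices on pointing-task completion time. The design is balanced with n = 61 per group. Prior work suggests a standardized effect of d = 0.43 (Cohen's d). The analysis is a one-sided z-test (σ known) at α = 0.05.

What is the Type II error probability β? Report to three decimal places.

β ≈ 0.233

Noncentrality parameter: δ = d·√(n/2) = 0.43 × √(61/2) = 2.3748
Critical value for a one-sided test at α = 0.05: z_α = 1.645.
Power = P(Z > 1.645 − δ) = Φ(0.730) = 0.7673.
Type II error: β = 1 − power = 1 − 0.7673 = 0.2327.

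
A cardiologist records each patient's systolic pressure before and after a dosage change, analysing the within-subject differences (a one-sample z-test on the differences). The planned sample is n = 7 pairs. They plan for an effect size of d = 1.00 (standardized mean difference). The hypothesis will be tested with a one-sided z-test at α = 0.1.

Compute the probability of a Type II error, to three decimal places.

β ≈ 0.086

Noncentrality parameter: δ = d·√n = 1.00 × √7 = 2.6458
One-sided α = 0.1 → critical value z_{0.1} = 1.282.
Power = Φ(δ − 1.282) = Φ(1.364) = 0.9137.
Type II error: β = 1 − power = 1 − 0.9137 = 0.0863.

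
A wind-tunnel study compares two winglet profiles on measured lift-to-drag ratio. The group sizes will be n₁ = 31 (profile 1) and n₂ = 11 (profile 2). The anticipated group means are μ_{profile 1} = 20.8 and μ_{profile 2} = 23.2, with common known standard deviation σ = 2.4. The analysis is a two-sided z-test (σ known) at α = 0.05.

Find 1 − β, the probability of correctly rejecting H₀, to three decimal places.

Standardized effect: d = |μ_{profile 1} − μ_{profile 2}| / σ = |20.8 − 23.2| / 2.4 = 1.0000
Noncentrality parameter: λ = d / √(1/n₁ + 1/n₂) = 1.0000 / √(1/31 + 1/11) = 2.8494
Critical value for a two-sided test at α = 0.05: z_{α/2} = 1.960.
Power = Φ(λ − 1.960) + Φ(−λ − 1.960) = Φ(0.889) + Φ(-4.809) = 0.8131 + 0.0000 = 0.8131.

Power ≈ 0.813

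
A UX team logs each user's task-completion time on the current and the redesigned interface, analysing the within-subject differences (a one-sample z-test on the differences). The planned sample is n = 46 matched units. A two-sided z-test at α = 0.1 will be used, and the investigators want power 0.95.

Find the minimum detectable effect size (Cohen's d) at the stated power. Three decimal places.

Need Φ(δ − 1.645) = 0.95, so δ = 1.645 + 1.645 = 3.290.
(Lower-tail contribution to power is negligible for δ > 0.)
δ = d·√n ⇒ d = δ/√n = 3.290/√46 = 0.4850.

d ≈ 0.485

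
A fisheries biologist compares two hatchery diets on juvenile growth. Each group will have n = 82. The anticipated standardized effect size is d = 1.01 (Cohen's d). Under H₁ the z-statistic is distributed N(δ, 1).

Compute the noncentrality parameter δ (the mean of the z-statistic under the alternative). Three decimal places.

The noncentrality parameter scales effect size by the design's sample-size factor: δ = d·√(n/2) = 1.01 × √(82/2) = 6.4672

δ ≈ 6.467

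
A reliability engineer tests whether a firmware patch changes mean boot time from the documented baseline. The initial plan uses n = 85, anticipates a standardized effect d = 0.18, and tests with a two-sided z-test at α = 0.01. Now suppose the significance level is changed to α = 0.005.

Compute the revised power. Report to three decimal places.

Power ≈ 0.126

δ = d·√n = 0.18 × √85 = 1.6595 (unchanged). New critical value: z_{0.0025} = 2.807.
Revised power = Φ(δ − 2.807) + Φ(−δ − 2.807) = Φ(-1.148) + Φ(-4.467) = 0.1256 + 0.0000 = 0.1256.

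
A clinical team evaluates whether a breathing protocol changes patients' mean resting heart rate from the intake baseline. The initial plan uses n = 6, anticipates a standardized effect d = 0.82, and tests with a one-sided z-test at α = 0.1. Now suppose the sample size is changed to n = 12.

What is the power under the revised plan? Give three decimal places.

With n = 12: δ = d·√n = 0.82 × √12 = 2.8406. Critical value z_{0.1} = 1.282.
Revised power = Φ(δ − 1.282) = Φ(1.559) = 0.9405.

Power ≈ 0.941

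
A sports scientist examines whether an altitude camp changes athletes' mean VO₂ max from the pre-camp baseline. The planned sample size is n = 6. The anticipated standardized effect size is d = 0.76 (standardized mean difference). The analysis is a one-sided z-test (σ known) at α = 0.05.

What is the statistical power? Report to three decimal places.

Noncentrality parameter: δ = d·√n = 0.76 × √6 = 1.8616
One-sided α = 0.05 → critical value z_{0.05} = 1.645.
Power = Φ(δ − 1.645) = Φ(0.217) = 0.5858.

Power ≈ 0.586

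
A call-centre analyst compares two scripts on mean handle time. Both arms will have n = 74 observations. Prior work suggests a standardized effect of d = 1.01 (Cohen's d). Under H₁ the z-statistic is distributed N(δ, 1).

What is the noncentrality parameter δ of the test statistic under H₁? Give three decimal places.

δ = d·√(n/2) = 1.01 × √(74/2) = 6.1436

δ ≈ 6.144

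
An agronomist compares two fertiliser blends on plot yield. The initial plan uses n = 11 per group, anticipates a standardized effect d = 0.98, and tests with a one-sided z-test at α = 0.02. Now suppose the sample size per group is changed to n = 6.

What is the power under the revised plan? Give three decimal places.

Power ≈ 0.361

With n = 6 per group: δ = d·√(n/2) = 0.98 × √(6/2) = 1.6974. Critical value z_{0.02} = 2.054.
Revised power = Φ(δ − 2.054) = Φ(-0.356) = 0.3608.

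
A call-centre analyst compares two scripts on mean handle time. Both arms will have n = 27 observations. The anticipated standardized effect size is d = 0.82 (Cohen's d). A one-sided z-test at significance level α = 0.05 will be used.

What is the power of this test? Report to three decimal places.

Noncentrality parameter: δ = d·√(n/2) = 0.82 × √(27/2) = 3.0129
One-sided α = 0.05 → critical value z_{0.05} = 1.645.
Power = P(Z > 1.645 − δ) = Φ(1.368) = 0.9143.

Power ≈ 0.914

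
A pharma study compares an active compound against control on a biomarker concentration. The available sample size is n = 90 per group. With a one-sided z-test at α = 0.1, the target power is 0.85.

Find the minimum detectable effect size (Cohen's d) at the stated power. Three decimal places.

Required noncentrality: δ = z_{0.1} + z_{0.15} = 1.282 + 1.036 = 2.318.
δ = d·√(n/2) ⇒ d = δ/√(n/2) = 2.318/√(90/2) = 0.3455.

d ≈ 0.346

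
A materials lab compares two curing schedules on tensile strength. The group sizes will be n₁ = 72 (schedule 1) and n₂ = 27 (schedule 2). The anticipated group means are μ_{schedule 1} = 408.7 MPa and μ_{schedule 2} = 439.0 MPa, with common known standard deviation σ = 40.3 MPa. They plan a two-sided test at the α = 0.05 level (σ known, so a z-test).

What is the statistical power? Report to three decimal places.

Standardized effect: d = |μ_{schedule 1} − μ_{schedule 2}| / σ = |408.7 − 439.0| / 40.3 = 0.7519
Noncentrality parameter: δ = d / √(1/n₁ + 1/n₂) = 0.7519 / √(1/72 + 1/27) = 3.3317
Two-sided α = 0.05 → critical value z_{0.025} = 1.960.
Power = Φ(δ − 1.960) + Φ(−δ − 1.960) = Φ(1.372) + Φ(-5.292) = 0.9149 + 0.0000 = 0.9149.

Power ≈ 0.915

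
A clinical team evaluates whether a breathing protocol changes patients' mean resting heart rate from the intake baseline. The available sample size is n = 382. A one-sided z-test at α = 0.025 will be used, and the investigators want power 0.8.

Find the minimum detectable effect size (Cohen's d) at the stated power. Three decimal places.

Required noncentrality: δ = z_{0.025} + z_{0.20} = 1.960 + 0.842 = 2.802.
δ = d·√n ⇒ d = δ/√n = 2.802/√382 = 0.1433.

d ≈ 0.143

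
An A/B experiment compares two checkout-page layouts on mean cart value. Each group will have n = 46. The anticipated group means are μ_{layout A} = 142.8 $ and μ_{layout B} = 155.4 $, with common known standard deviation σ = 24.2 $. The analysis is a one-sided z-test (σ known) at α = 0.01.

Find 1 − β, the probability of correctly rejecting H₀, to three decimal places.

Power ≈ 0.568

Standardized effect: d = |μ_{layout A} − μ_{layout B}| / σ = |142.8 − 155.4| / 24.2 = 0.5207
Noncentrality parameter: δ = d·√(n/2) = 0.5207 × √(46/2) = 2.4970
One-sided α = 0.01 → critical value z_{0.01} = 2.326.
Power = Φ(δ − 2.326) = Φ(0.171) = 0.5678.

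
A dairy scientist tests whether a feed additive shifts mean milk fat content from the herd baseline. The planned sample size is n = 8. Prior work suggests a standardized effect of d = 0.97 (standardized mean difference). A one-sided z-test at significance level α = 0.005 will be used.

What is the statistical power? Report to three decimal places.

Power ≈ 0.567

Noncentrality parameter: δ = d·√n = 0.97 × √8 = 2.7436
One-sided α = 0.005 → critical value z_{0.005} = 2.576.
Power = P(Z > 2.576 − δ) = Φ(0.168) = 0.5666.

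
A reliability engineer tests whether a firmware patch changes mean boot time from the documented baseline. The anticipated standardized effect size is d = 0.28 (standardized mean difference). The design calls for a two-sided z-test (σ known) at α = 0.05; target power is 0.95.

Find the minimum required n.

For power 0.95 need Φ(δ − z_{0.025}) = 0.95, so δ = z_{0.025} + z_{0.05} = 1.960 + 1.645 = 3.605.
(The Φ(−δ − z_{α/2}) term is vanishingly small for δ > 0 and is dropped in the standard sample-size formula.)
δ = d·√n ⇒ n = (δ/d)² = (3.605 / 0.28)² = 165.75.
Rounding up, n = 166.

n = 166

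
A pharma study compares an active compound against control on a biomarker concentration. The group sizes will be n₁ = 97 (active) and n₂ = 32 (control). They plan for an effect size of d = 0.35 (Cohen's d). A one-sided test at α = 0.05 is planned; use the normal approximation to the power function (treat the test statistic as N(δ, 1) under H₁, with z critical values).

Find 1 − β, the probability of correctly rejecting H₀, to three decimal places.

Noncentrality parameter: δ = d / √(1/n₁ + 1/n₂) = 0.35 / √(1/97 + 1/32) = 1.7169
Critical value for a one-sided test at α = 0.05: z_α = 1.645.
Power = P(Z > 1.645 − δ) = Φ(0.072) = 0.5287.

Power ≈ 0.529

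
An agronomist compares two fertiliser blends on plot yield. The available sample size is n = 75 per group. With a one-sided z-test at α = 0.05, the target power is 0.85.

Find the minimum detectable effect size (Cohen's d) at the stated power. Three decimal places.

d ≈ 0.438

Required noncentrality: δ = z_{0.05} + z_{0.15} = 1.645 + 1.036 = 2.681.
δ = d·√(n/2) ⇒ d = δ/√(n/2) = 2.681/√(75/2) = 0.4379.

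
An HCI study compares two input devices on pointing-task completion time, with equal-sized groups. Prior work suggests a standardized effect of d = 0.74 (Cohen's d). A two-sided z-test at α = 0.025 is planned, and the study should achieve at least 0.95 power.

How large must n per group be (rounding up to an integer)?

n = 56 per group

For power 0.95 need Φ(δ − z_{0.0125}) = 0.95, so δ = z_{0.0125} + z_{0.05} = 2.241 + 1.645 = 3.886.
(The Φ(−δ − z_{α/2}) term is vanishingly small for δ > 0 and is dropped in the standard sample-size formula.)
δ = d·√(n/2) ⇒ n = 2(δ/d)² = 2 × (3.886 / 0.74)² = 55.16.
Rounding up, n = 56 per group.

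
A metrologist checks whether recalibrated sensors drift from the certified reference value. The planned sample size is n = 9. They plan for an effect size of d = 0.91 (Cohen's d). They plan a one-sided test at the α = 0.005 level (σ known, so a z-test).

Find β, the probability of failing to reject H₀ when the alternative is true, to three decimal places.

β ≈ 0.439

Noncentrality parameter: δ = d·√n = 0.91 × √9 = 2.7300
One-sided α = 0.005 → critical value z_{0.005} = 2.576.
Power = Φ(δ − 2.576) = Φ(0.154) = 0.5613.
Type II error: β = 1 − power = 1 − 0.5613 = 0.4387.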